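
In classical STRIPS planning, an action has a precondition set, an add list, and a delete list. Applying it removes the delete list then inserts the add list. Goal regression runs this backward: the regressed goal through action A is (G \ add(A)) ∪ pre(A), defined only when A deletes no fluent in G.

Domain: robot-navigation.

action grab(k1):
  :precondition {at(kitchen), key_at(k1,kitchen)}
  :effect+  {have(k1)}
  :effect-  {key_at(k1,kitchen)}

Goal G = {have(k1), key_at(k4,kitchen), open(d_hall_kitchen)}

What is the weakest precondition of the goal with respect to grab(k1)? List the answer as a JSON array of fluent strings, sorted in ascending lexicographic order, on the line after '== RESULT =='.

Regress:
  G ∩ del = {}  (empty — regression defined)
  G \ add = {have(k1), key_at(k4,kitchen), open(d_hall_kitchen)} \ {have(k1)} = {key_at(k4,kitchen), open(d_hall_kitchen)}
  ∪ pre   = {key_at(k4,kitchen), open(d_hall_kitchen)} ∪ {at(kitchen), key_at(k1,kitchen)}
          = {at(kitchen), key_at(k1,kitchen), key_at(k4,kitchen), open(d_hall_kitchen)}

== RESULT ==
["at(kitchen)", "key_at(k1,kitchen)", "key_at(k4,kitchen)", "open(d_hall_kitchen)"]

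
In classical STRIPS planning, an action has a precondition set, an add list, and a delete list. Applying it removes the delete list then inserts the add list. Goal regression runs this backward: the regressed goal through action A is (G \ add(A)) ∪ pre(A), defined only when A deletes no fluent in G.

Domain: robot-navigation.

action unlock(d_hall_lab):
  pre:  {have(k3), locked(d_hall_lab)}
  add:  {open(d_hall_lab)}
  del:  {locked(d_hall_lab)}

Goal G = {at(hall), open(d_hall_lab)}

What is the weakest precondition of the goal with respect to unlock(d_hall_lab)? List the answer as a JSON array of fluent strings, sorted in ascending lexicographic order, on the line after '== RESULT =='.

Compute (G \ add) ∪ pre:
  G ∩ del = {}  (empty — regression defined)
  G \ add = {at(hall), open(d_hall_lab)} \ {open(d_hall_lab)} = {at(hall)}
  ∪ pre   = {at(hall)} ∪ {have(k3), locked(d_hall_lab)}
          = {at(hall), have(k3), locked(d_hall_lab)}

== RESULT ==
["at(hall)", "have(k3)", "locked(d_hall_lab)"]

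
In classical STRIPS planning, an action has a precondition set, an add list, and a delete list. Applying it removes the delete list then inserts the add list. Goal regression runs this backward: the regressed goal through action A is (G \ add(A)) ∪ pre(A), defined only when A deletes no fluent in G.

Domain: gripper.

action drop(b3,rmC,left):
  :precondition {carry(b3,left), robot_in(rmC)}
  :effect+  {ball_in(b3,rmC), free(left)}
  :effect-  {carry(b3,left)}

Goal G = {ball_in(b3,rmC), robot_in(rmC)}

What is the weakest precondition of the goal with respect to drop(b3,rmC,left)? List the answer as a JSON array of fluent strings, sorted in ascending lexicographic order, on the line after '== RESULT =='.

Compute (G \ add) ∪ pre:
  G ∩ del = {}  (empty — regression defined)
  G \ add = {ball_in(b3,rmC), robot_in(rmC)} \ {ball_in(b3,rmC), free(left)} = {robot_in(rmC)}
  ∪ pre   = {robot_in(rmC)} ∪ {carry(b3,left), robot_in(rmC)}
          = {carry(b3,left), robot_in(rmC)}

== RESULT ==
["carry(b3,left)", "robot_in(rmC)"]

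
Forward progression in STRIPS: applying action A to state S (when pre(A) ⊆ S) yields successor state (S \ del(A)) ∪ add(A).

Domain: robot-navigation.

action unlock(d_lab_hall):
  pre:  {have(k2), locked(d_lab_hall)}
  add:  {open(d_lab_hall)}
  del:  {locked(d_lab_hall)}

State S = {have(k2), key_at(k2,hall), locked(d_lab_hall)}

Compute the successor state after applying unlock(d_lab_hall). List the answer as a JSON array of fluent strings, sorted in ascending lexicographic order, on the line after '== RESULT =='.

Compute (S \ del) ∪ add:
  pre ⊆ S: {have(k2), locked(d_lab_hall)} ⊆ S  — applicable
  S \ del = {have(k2), key_at(k2,hall)}
  ∪ add   = {have(k2), key_at(k2,hall), open(d_lab_hall)}

== RESULT ==
["have(k2)", "key_at(k2,hall)", "open(d_lab_hall)"]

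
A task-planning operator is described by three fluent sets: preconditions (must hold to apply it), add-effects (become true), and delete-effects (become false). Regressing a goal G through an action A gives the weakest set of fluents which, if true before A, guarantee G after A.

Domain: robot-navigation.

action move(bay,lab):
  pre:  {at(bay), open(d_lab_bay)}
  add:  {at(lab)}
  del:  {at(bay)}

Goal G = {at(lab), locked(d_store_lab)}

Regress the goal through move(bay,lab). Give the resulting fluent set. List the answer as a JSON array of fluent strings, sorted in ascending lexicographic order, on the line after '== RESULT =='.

Regress:
  G ∩ del = {}  (empty — regression defined)
  G \ add = {at(lab), locked(d_store_lab)} \ {at(lab)} = {locked(d_store_lab)}
  ∪ pre   = {locked(d_store_lab)} ∪ {at(bay), open(d_lab_bay)}
          = {at(bay), locked(d_store_lab), open(d_lab_bay)}

== RESULT ==
["at(bay)", "locked(d_store_lab)", "open(d_lab_bay)"]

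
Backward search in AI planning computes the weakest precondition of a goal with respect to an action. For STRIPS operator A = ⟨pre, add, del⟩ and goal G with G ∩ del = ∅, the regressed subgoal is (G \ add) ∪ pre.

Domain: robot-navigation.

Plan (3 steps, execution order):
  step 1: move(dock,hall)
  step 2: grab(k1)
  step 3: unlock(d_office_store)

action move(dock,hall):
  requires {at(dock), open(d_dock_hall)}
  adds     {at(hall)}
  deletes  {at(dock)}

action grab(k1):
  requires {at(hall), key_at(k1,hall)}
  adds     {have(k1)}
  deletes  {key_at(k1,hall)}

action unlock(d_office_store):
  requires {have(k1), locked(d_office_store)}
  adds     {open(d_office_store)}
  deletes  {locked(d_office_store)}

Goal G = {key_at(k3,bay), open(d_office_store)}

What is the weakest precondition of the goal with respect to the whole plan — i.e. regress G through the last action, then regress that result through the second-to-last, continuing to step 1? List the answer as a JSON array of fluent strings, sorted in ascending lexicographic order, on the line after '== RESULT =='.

Work backward from the goal:
  through step 3 (unlock(d_office_store)): drop {open(d_office_store)}, keep {key_at(k3,bay)}, require {have(k1), locked(d_office_store)}
    → {have(k1), key_at(k3,bay), locked(d_office_store)}
  through step 2 (grab(k1)): drop {have(k1)}, keep {key_at(k3,bay), locked(d_office_store)}, require {at(hall), key_at(k1,hall)}
    → {at(hall), key_at(k1,hall), key_at(k3,bay), locked(d_office_store)}
  through step 1 (move(dock,hall)): drop {at(hall)}, keep {key_at(k1,hall), key_at(k3,bay), locked(d_office_store)}, require {at(dock), open(d_dock_hall)}
    → {at(dock), key_at(k1,hall), key_at(k3,bay), locked(d_office_store), open(d_dock_hall)}

== RESULT ==
["at(dock)", "key_at(k1,hall)", "key_at(k3,bay)", "locked(d_office_store)", "open(d_dock_hall)"]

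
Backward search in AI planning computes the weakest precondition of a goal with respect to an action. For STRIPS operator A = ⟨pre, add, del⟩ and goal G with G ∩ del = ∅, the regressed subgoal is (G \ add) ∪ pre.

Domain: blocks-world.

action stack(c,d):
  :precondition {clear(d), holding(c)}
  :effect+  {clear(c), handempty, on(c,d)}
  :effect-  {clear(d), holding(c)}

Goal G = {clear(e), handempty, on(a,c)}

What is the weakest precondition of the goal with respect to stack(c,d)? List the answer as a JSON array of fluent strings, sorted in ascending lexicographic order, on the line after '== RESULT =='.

Regress:
  G ∩ del = {}  (empty — regression defined)
  G \ add = {clear(e), handempty, on(a,c)} \ {clear(c), handempty, on(c,d)} = {clear(e), on(a,c)}
  ∪ pre   = {clear(e), on(a,c)} ∪ {clear(d), holding(c)}
          = {clear(d), clear(e), holding(c), on(a,c)}

== RESULT ==
["clear(d)", "clear(e)", "holding(c)", "on(a,c)"]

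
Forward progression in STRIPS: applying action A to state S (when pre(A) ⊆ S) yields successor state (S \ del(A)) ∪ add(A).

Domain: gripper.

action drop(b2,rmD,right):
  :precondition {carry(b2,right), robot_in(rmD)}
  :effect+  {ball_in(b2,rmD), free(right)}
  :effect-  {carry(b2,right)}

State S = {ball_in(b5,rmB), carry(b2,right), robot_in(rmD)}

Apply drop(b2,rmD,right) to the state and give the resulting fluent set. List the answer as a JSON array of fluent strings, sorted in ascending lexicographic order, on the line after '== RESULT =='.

Compute (S \ del) ∪ add:
  pre ⊆ S: {carry(b2,right), robot_in(rmD)} ⊆ S  — applicable
  S \ del = {ball_in(b5,rmB), robot_in(rmD)}
  ∪ add   = {ball_in(b2,rmD), ball_in(b5,rmB), free(right), robot_in(rmD)}

== RESULT ==
["ball_in(b2,rmD)", "ball_in(b5,rmB)", "free(right)", "robot_in(rmD)"]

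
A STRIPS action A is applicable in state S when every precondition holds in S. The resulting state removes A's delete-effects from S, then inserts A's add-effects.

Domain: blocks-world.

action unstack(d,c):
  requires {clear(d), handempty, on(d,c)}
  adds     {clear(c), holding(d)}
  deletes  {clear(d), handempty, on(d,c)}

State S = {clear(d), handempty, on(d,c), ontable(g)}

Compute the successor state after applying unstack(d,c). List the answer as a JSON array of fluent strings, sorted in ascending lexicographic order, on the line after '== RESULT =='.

Compute (S \ del) ∪ add:
  pre ⊆ S: {clear(d), handempty, on(d,c)} ⊆ S  — applicable
  S \ del = {ontable(g)}
  ∪ add   = {clear(c), holding(d), ontable(g)}

== RESULT ==
["clear(c)", "holding(d)", "ontable(g)"]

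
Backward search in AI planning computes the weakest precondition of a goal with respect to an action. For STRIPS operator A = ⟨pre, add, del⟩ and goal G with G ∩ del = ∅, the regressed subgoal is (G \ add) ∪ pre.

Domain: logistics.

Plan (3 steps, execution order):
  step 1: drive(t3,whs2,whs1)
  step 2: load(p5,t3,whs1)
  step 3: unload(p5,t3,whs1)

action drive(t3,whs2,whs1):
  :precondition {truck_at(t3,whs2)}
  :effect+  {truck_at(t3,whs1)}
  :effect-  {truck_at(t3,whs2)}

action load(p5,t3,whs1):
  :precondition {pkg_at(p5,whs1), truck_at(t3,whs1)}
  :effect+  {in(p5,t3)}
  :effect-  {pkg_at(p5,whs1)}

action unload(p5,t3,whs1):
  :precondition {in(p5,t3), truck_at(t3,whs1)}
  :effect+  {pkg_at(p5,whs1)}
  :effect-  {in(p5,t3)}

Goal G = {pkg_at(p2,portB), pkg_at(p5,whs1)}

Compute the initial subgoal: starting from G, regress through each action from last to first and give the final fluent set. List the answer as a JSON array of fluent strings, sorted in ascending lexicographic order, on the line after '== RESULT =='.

Regress step by step:
  through step 3 (unload(p5,t3,whs1)): drop {pkg_at(p5,whs1)}, keep {pkg_at(p2,portB)}, require {in(p5,t3), truck_at(t3,whs1)}
    → {in(p5,t3), pkg_at(p2,portB), truck_at(t3,whs1)}
  through step 2 (load(p5,t3,whs1)): drop {in(p5,t3)}, keep {pkg_at(p2,portB), truck_at(t3,whs1)}, require {pkg_at(p5,whs1), truck_at(t3,whs1)}
    → {pkg_at(p2,portB), pkg_at(p5,whs1), truck_at(t3,whs1)}
  through step 1 (drive(t3,whs2,whs1)): drop {truck_at(t3,whs1)}, keep {pkg_at(p2,portB), pkg_at(p5,whs1)}, require {truck_at(t3,whs2)}
    → {pkg_at(p2,portB), pkg_at(p5,whs1), truck_at(t3,whs2)}

== RESULT ==
["pkg_at(p2,portB)", "pkg_at(p5,whs1)", "truck_at(t3,whs2)"]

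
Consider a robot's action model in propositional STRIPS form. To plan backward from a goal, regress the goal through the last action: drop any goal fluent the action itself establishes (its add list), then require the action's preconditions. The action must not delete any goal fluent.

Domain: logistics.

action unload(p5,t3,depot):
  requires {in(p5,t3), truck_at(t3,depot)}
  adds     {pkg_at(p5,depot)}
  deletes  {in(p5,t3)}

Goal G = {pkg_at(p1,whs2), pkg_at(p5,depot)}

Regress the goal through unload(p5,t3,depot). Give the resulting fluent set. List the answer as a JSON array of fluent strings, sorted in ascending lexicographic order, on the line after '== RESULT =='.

Compute (G \ add) ∪ pre:
  G ∩ del = {}  (empty — regression defined)
  G \ add = {pkg_at(p1,whs2), pkg_at(p5,depot)} \ {pkg_at(p5,depot)} = {pkg_at(p1,whs2)}
  ∪ pre   = {pkg_at(p1,whs2)} ∪ {in(p5,t3), truck_at(t3,depot)}
          = {in(p5,t3), pkg_at(p1,whs2), truck_at(t3,depot)}

== RESULT ==
["in(p5,t3)", "pkg_at(p1,whs2)", "truck_at(t3,depot)"]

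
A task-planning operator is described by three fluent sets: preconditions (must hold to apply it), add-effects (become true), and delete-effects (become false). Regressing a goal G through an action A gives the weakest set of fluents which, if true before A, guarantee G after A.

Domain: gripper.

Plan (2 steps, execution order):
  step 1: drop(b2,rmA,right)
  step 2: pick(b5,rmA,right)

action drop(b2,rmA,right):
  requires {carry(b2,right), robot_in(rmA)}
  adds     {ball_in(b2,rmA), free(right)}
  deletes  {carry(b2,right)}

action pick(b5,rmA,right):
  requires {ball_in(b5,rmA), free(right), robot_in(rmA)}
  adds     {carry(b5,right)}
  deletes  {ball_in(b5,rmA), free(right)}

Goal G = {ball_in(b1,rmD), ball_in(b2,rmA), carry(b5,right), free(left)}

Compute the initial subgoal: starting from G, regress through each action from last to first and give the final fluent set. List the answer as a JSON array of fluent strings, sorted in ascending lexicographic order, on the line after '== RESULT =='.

Regress step by step:
  through step 2 (pick(b5,rmA,right)): drop {carry(b5,right)}, keep {ball_in(b1,rmD), ball_in(b2,rmA), free(left)}, require {ball_in(b5,rmA), free(right), robot_in(rmA)}
    → {ball_in(b1,rmD), ball_in(b2,rmA), ball_in(b5,rmA), free(left), free(right), robot_in(rmA)}
  through step 1 (drop(b2,rmA,right)): drop {ball_in(b2,rmA), free(right)}, keep {ball_in(b1,rmD), ball_in(b5,rmA), free(left), robot_in(rmA)}, require {carry(b2,right), robot_in(rmA)}
    → {ball_in(b1,rmD), ball_in(b5,rmA), carry(b2,right), free(left), robot_in(rmA)}

== RESULT ==
["ball_in(b1,rmD)", "ball_in(b5,rmA)", "carry(b2,right)", "free(left)", "robot_in(rmA)"]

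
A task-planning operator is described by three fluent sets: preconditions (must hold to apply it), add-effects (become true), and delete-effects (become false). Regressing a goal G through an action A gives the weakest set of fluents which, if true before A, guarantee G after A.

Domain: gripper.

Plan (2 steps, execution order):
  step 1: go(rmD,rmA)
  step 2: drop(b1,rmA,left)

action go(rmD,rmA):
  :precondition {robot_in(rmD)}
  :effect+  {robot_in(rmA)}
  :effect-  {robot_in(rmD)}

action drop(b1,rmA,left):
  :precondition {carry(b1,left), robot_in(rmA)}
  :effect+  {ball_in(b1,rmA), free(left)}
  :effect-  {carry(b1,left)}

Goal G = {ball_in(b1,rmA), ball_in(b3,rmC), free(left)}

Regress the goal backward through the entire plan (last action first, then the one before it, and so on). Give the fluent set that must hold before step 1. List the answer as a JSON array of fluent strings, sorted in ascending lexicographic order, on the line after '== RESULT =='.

Regress step by step:
  through step 2 (drop(b1,rmA,left)): drop {ball_in(b1,rmA), free(left)}, keep {ball_in(b3,rmC)}, require {carry(b1,left), robot_in(rmA)}
    → {ball_in(b3,rmC), carry(b1,left), robot_in(rmA)}
  through step 1 (go(rmD,rmA)): drop {robot_in(rmA)}, keep {ball_in(b3,rmC), carry(b1,left)}, require {robot_in(rmD)}
    → {ball_in(b3,rmC), carry(b1,left), robot_in(rmD)}

== RESULT ==
["ball_in(b3,rmC)", "carry(b1,left)", "robot_in(rmD)"]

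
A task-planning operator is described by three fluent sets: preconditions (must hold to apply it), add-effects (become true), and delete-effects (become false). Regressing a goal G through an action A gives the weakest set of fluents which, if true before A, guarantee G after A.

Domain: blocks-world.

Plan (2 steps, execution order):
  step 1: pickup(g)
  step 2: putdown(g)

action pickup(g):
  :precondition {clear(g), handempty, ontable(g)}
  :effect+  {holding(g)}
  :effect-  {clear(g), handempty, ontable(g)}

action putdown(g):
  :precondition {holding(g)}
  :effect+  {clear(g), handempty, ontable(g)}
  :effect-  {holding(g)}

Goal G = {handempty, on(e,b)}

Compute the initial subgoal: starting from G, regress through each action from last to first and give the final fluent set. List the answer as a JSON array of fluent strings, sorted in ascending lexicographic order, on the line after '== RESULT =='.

Work backward from the goal:
  through step 2 (putdown(g)): drop {handempty}, keep {on(e,b)}, require {holding(g)}
    → {holding(g), on(e,b)}
  through step 1 (pickup(g)): drop {holding(g)}, keep {on(e,b)}, require {clear(g), handempty, ontable(g)}
    → {clear(g), handempty, on(e,b), ontable(g)}

== RESULT ==
["clear(g)", "handempty", "on(e,b)", "ontable(g)"]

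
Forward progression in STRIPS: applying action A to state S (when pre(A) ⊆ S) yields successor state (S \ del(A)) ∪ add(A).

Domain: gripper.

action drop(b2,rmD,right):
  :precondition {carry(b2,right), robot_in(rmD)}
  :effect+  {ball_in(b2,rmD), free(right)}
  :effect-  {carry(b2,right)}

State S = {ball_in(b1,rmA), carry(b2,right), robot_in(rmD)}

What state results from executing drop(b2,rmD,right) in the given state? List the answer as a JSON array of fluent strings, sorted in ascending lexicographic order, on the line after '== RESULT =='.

Progress:
  pre ⊆ S: {carry(b2,right), robot_in(rmD)} ⊆ S  — applicable
  S \ del = {ball_in(b1,rmA), robot_in(rmD)}
  ∪ add   = {ball_in(b1,rmA), ball_in(b2,rmD), free(right), robot_in(rmD)}

== RESULT ==
["ball_in(b1,rmA)", "ball_in(b2,rmD)", "free(right)", "robot_in(rmD)"]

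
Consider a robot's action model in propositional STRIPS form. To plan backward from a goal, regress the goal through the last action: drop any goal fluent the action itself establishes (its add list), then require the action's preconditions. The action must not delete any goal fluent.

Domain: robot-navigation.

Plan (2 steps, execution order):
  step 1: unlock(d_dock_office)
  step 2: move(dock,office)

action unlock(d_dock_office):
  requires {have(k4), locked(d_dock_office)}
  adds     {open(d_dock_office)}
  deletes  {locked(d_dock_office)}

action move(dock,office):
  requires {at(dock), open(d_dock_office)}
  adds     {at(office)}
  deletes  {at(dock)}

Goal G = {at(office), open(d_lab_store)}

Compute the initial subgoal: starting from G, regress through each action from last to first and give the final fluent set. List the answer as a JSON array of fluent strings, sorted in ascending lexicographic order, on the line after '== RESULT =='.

Work backward from the goal:
  through step 2 (move(dock,office)): drop {at(office)}, keep {open(d_lab_store)}, require {at(dock), open(d_dock_office)}
    → {at(dock), open(d_dock_office), open(d_lab_store)}
  through step 1 (unlock(d_dock_office)): drop {open(d_dock_office)}, keep {at(dock), open(d_lab_store)}, require {have(k4), locked(d_dock_office)}
    → {at(dock), have(k4), locked(d_dock_office), open(d_lab_store)}

== RESULT ==
["at(dock)", "have(k4)", "locked(d_dock_office)", "open(d_lab_store)"]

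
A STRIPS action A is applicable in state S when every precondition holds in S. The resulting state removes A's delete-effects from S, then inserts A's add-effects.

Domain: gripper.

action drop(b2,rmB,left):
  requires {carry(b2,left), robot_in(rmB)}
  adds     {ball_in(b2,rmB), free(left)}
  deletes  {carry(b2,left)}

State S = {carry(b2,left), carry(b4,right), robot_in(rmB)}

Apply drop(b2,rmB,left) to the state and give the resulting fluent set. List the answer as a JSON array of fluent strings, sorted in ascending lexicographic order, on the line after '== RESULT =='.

Progress:
  pre ⊆ S: {carry(b2,left), robot_in(rmB)} ⊆ S  — applicable
  S \ del = {carry(b4,right), robot_in(rmB)}
  ∪ add   = {ball_in(b2,rmB), carry(b4,right), free(left), robot_in(rmB)}

== RESULT ==
["ball_in(b2,rmB)", "carry(b4,right)", "free(left)", "robot_in(rmB)"]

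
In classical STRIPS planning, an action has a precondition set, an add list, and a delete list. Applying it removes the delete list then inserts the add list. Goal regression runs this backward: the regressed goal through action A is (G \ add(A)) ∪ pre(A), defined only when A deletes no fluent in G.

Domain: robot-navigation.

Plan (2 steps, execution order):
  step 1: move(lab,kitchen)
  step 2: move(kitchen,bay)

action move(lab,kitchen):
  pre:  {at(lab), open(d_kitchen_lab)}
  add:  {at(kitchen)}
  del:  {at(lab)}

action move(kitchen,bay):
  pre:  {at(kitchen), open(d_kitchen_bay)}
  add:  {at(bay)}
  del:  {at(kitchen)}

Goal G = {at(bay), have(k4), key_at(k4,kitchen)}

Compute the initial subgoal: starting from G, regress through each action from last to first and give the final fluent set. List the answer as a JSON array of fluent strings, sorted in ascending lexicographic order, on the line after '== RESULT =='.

Regress step by step:
  through step 2 (move(kitchen,bay)): drop {at(bay)}, keep {have(k4), key_at(k4,kitchen)}, require {at(kitchen), open(d_kitchen_bay)}
    → {at(kitchen), have(k4), key_at(k4,kitchen), open(d_kitchen_bay)}
  through step 1 (move(lab,kitchen)): drop {at(kitchen)}, keep {have(k4), key_at(k4,kitchen), open(d_kitchen_bay)}, require {at(lab), open(d_kitchen_lab)}
    → {at(lab), have(k4), key_at(k4,kitchen), open(d_kitchen_bay), open(d_kitchen_lab)}

== RESULT ==
["at(lab)", "have(k4)", "key_at(k4,kitchen)", "open(d_kitchen_bay)", "open(d_kitchen_lab)"]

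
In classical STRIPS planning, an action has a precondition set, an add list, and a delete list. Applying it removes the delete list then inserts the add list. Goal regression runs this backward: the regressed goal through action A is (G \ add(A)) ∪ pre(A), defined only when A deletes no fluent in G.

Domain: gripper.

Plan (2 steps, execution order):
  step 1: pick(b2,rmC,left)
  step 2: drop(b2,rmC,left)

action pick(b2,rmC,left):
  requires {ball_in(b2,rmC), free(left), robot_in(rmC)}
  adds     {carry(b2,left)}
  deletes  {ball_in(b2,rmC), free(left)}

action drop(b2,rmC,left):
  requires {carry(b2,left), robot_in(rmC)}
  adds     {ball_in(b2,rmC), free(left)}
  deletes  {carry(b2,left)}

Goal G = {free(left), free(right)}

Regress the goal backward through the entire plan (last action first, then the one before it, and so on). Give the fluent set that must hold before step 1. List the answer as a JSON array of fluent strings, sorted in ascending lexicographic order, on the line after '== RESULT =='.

Regress step by step:
  through step 2 (drop(b2,rmC,left)): drop {free(left)}, keep {free(right)}, require {carry(b2,left), robot_in(rmC)}
    → {carry(b2,left), free(right), robot_in(rmC)}
  through step 1 (pick(b2,rmC,left)): drop {carry(b2,left)}, keep {free(right), robot_in(rmC)}, require {ball_in(b2,rmC), free(left), robot_in(rmC)}
    → {ball_in(b2,rmC), free(left), free(right), robot_in(rmC)}

== RESULT ==
["ball_in(b2,rmC)", "free(left)", "free(right)", "robot_in(rmC)"]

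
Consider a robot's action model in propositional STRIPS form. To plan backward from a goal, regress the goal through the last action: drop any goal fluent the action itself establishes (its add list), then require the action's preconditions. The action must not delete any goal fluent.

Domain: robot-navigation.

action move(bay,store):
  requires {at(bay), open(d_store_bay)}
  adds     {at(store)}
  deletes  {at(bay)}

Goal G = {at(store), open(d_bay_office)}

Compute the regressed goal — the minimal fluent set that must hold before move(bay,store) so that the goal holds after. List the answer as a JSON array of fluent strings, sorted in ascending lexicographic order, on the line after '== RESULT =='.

Regress:
  G ∩ del = {}  (empty — regression defined)
  G \ add = {at(store), open(d_bay_office)} \ {at(store)} = {open(d_bay_office)}
  ∪ pre   = {open(d_bay_office)} ∪ {at(bay), open(d_store_bay)}
          = {at(bay), open(d_bay_office), open(d_store_bay)}

== RESULT ==
["at(bay)", "open(d_bay_office)", "open(d_store_bay)"]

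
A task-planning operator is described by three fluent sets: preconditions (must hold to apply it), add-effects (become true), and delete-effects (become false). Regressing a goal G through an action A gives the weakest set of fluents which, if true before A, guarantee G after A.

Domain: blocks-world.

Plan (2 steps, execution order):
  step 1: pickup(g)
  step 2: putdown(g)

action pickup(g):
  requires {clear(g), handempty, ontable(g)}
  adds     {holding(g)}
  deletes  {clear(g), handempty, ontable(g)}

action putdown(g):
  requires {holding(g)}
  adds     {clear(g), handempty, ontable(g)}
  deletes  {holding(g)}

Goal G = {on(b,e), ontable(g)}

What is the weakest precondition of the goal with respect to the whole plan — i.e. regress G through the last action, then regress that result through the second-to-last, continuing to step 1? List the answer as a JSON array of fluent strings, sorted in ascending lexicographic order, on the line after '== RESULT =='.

Work backward from the goal:
  through step 2 (putdown(g)): drop {ontable(g)}, keep {on(b,e)}, require {holding(g)}
    → {holding(g), on(b,e)}
  through step 1 (pickup(g)): drop {holding(g)}, keep {on(b,e)}, require {clear(g), handempty, ontable(g)}
    → {clear(g), handempty, on(b,e), ontable(g)}

== RESULT ==
["clear(g)", "handempty", "on(b,e)", "ontable(g)"]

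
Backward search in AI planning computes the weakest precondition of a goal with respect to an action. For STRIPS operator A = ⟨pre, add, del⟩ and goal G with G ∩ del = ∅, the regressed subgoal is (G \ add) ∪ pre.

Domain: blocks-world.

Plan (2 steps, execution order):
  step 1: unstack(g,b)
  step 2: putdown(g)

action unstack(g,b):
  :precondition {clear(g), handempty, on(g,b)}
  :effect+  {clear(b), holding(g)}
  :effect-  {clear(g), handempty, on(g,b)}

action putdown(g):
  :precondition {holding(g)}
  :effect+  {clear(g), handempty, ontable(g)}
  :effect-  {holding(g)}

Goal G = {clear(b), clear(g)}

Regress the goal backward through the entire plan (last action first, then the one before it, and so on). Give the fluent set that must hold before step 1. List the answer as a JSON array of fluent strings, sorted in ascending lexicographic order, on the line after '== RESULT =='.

Work backward from the goal:
  through step 2 (putdown(g)): drop {clear(g)}, keep {clear(b)}, require {holding(g)}
    → {clear(b), holding(g)}
  through step 1 (unstack(g,b)): drop {clear(b), holding(g)}, keep {}, require {clear(g), handempty, on(g,b)}
    → {clear(g), handempty, on(g,b)}

== RESULT ==
["clear(g)", "handempty", "on(g,b)"]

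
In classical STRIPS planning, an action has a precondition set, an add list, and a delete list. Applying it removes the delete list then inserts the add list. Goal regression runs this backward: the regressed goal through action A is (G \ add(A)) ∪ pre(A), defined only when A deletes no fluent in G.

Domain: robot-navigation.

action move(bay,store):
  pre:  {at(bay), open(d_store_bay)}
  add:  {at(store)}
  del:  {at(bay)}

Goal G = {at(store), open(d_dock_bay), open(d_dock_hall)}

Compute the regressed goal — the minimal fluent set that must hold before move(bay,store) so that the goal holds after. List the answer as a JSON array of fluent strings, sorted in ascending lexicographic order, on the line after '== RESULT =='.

Regress:
  G ∩ del = {}  (empty — regression defined)
  G \ add = {at(store), open(d_dock_bay), open(d_dock_hall)} \ {at(store)} = {open(d_dock_bay), open(d_dock_hall)}
  ∪ pre   = {open(d_dock_bay), open(d_dock_hall)} ∪ {at(bay), open(d_store_bay)}
          = {at(bay), open(d_dock_bay), open(d_dock_hall), open(d_store_bay)}

== RESULT ==
["at(bay)", "open(d_dock_bay)", "open(d_dock_hall)", "open(d_store_bay)"]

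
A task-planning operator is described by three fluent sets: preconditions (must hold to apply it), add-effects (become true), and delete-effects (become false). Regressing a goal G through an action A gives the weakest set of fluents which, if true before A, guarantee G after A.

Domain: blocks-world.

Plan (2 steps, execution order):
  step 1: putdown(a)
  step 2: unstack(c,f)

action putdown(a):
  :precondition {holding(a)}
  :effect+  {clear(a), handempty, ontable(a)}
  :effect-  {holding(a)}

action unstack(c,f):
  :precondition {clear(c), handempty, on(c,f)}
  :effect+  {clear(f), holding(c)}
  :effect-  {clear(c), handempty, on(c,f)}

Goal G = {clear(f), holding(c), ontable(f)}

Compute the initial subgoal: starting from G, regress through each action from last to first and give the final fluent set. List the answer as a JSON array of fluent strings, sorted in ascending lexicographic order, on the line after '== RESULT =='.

Regress step by step:
  through step 2 (unstack(c,f)): drop {clear(f), holding(c)}, keep {ontable(f)}, require {clear(c), handempty, on(c,f)}
    → {clear(c), handempty, on(c,f), ontable(f)}
  through step 1 (putdown(a)): drop {handempty}, keep {clear(c), on(c,f), ontable(f)}, require {holding(a)}
    → {clear(c), holding(a), on(c,f), ontable(f)}

== RESULT ==
["clear(c)", "holding(a)", "on(c,f)", "ontable(f)"]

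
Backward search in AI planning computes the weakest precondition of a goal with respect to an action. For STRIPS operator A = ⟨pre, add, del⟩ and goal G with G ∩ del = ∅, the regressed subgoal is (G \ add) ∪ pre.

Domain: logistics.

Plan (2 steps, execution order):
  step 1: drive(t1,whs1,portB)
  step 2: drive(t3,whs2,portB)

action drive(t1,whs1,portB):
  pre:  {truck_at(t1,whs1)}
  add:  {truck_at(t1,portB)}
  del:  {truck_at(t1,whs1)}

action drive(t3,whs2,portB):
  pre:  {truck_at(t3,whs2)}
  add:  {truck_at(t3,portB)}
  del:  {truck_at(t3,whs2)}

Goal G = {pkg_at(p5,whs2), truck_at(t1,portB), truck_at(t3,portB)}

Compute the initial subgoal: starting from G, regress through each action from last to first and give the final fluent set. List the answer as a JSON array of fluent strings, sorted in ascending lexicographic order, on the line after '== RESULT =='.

Regress step by step:
  through step 2 (drive(t3,whs2,portB)): drop {truck_at(t3,portB)}, keep {pkg_at(p5,whs2), truck_at(t1,portB)}, require {truck_at(t3,whs2)}
    → {pkg_at(p5,whs2), truck_at(t1,portB), truck_at(t3,whs2)}
  through step 1 (drive(t1,whs1,portB)): drop {truck_at(t1,portB)}, keep {pkg_at(p5,whs2), truck_at(t3,whs2)}, require {truck_at(t1,whs1)}
    → {pkg_at(p5,whs2), truck_at(t1,whs1), truck_at(t3,whs2)}

== RESULT ==
["pkg_at(p5,whs2)", "truck_at(t1,whs1)", "truck_at(t3,whs2)"]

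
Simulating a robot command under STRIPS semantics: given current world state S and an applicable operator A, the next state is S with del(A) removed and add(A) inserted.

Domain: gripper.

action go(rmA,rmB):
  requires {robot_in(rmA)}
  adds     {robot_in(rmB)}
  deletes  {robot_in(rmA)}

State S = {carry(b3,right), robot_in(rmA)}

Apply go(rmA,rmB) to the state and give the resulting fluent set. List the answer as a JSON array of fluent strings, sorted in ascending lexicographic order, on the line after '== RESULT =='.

Progress:
  pre ⊆ S: {robot_in(rmA)} ⊆ S  — applicable
  S \ del = {carry(b3,right)}
  ∪ add   = {carry(b3,right), robot_in(rmB)}

== RESULT ==
["carry(b3,right)", "robot_in(rmB)"]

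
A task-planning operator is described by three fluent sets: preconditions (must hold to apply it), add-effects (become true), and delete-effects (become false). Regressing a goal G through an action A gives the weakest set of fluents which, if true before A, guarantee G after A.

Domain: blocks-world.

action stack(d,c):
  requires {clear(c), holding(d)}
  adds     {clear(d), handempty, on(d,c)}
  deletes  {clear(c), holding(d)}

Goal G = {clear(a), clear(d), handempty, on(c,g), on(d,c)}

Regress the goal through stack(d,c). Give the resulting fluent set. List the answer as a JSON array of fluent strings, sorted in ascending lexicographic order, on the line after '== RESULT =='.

Regress:
  G ∩ del = {}  (empty — regression defined)
  G \ add = {clear(a), clear(d), handempty, on(c,g), on(d,c)} \ {clear(d), handempty, on(d,c)} = {clear(a), on(c,g)}
  ∪ pre   = {clear(a), on(c,g)} ∪ {clear(c), holding(d)}
          = {clear(a), clear(c), holding(d), on(c,g)}

== RESULT ==
["clear(a)", "clear(c)", "holding(d)", "on(c,g)"]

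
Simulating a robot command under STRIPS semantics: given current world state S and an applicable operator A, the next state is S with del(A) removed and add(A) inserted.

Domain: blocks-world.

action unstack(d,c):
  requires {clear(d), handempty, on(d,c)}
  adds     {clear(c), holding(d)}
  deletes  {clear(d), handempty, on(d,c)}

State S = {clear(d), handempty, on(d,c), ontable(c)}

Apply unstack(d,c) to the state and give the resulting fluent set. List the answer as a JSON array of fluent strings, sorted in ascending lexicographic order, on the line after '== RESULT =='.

Compute (S \ del) ∪ add:
  pre ⊆ S: {clear(d), handempty, on(d,c)} ⊆ S  — applicable
  S \ del = {ontable(c)}
  ∪ add   = {clear(c), holding(d), ontable(c)}

== RESULT ==
["clear(c)", "holding(d)", "ontable(c)"]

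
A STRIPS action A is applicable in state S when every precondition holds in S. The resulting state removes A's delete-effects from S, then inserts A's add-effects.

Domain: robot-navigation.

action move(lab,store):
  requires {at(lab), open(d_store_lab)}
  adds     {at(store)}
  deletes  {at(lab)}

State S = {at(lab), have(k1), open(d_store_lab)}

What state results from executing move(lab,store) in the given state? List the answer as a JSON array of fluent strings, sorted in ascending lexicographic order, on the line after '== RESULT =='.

Compute (S \ del) ∪ add:
  pre ⊆ S: {at(lab), open(d_store_lab)} ⊆ S  — applicable
  S \ del = {have(k1), open(d_store_lab)}
  ∪ add   = {at(store), have(k1), open(d_store_lab)}

== RESULT ==
["at(store)", "have(k1)", "open(d_store_lab)"]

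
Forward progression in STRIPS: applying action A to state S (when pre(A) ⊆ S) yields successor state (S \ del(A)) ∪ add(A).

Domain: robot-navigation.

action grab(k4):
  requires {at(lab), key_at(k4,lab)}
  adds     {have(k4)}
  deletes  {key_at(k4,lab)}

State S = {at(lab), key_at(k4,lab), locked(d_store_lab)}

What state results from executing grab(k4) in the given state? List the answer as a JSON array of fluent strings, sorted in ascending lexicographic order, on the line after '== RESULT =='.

Compute (S \ del) ∪ add:
  pre ⊆ S: {at(lab), key_at(k4,lab)} ⊆ S  — applicable
  S \ del = {at(lab), locked(d_store_lab)}
  ∪ add   = {at(lab), have(k4), locked(d_store_lab)}

== RESULT ==
["at(lab)", "have(k4)", "locked(d_store_lab)"]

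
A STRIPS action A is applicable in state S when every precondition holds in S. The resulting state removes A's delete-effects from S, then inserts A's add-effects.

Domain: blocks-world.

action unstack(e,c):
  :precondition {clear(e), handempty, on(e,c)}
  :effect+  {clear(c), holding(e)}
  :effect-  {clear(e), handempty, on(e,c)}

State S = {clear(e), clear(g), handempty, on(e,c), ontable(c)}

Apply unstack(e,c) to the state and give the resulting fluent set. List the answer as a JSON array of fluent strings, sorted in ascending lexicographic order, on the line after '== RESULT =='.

Progress:
  pre ⊆ S: {clear(e), handempty, on(e,c)} ⊆ S  — applicable
  S \ del = {clear(g), ontable(c)}
  ∪ add   = {clear(c), clear(g), holding(e), ontable(c)}

== RESULT ==
["clear(c)", "clear(g)", "holding(e)", "ontable(c)"]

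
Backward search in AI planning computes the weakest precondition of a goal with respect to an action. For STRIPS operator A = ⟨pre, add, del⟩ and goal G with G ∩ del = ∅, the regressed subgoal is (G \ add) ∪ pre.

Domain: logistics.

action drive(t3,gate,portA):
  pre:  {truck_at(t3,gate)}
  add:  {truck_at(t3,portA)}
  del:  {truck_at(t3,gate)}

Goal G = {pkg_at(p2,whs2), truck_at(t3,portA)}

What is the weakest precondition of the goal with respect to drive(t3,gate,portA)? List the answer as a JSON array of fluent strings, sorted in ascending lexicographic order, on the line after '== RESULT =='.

Compute (G \ add) ∪ pre:
  G ∩ del = {}  (empty — regression defined)
  G \ add = {pkg_at(p2,whs2), truck_at(t3,portA)} \ {truck_at(t3,portA)} = {pkg_at(p2,whs2)}
  ∪ pre   = {pkg_at(p2,whs2)} ∪ {truck_at(t3,gate)}
          = {pkg_at(p2,whs2), truck_at(t3,gate)}

== RESULT ==
["pkg_at(p2,whs2)", "truck_at(t3,gate)"]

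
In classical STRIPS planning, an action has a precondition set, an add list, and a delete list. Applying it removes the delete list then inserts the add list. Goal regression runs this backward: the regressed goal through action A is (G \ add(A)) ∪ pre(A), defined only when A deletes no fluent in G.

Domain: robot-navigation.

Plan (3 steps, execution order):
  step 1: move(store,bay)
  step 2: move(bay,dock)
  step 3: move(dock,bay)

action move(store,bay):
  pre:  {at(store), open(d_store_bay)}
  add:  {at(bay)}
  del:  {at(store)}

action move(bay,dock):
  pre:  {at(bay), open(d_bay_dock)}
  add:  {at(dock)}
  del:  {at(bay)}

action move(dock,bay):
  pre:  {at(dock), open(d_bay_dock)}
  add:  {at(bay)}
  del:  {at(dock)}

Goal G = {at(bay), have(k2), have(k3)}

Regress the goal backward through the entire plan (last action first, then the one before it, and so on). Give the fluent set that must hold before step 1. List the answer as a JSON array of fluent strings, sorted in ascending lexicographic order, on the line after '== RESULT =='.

Work backward from the goal:
  through step 3 (move(dock,bay)): drop {at(bay)}, keep {have(k2), have(k3)}, require {at(dock), open(d_bay_dock)}
    → {at(dock), have(k2), have(k3), open(d_bay_dock)}
  through step 2 (move(bay,dock)): drop {at(dock)}, keep {have(k2), have(k3), open(d_bay_dock)}, require {at(bay), open(d_bay_dock)}
    → {at(bay), have(k2), have(k3), open(d_bay_dock)}
  through step 1 (move(store,bay)): drop {at(bay)}, keep {have(k2), have(k3), open(d_bay_dock)}, require {at(store), open(d_store_bay)}
    → {at(store), have(k2), have(k3), open(d_bay_dock), open(d_store_bay)}

== RESULT ==
["at(store)", "have(k2)", "have(k3)", "open(d_bay_dock)", "open(d_store_bay)"]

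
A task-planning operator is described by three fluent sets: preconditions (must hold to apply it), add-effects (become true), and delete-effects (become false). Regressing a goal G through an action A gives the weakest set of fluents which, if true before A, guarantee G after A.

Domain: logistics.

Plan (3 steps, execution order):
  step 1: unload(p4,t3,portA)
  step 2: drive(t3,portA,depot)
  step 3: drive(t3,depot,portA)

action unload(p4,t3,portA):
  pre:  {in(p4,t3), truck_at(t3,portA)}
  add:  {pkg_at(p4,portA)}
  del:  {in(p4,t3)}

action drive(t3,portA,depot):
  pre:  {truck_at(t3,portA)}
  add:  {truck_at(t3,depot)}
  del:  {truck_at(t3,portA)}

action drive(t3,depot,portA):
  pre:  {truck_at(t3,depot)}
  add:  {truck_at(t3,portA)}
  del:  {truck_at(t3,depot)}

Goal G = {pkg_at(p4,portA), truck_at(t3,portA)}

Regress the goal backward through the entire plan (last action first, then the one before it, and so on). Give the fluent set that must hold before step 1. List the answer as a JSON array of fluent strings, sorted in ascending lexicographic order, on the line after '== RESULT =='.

Regress step by step:
  through step 3 (drive(t3,depot,portA)): drop {truck_at(t3,portA)}, keep {pkg_at(p4,portA)}, require {truck_at(t3,depot)}
    → {pkg_at(p4,portA), truck_at(t3,depot)}
  through step 2 (drive(t3,portA,depot)): drop {truck_at(t3,depot)}, keep {pkg_at(p4,portA)}, require {truck_at(t3,portA)}
    → {pkg_at(p4,portA), truck_at(t3,portA)}
  through step 1 (unload(p4,t3,portA)): drop {pkg_at(p4,portA)}, keep {truck_at(t3,portA)}, require {in(p4,t3), truck_at(t3,portA)}
    → {in(p4,t3), truck_at(t3,portA)}

== RESULT ==
["in(p4,t3)", "truck_at(t3,portA)"]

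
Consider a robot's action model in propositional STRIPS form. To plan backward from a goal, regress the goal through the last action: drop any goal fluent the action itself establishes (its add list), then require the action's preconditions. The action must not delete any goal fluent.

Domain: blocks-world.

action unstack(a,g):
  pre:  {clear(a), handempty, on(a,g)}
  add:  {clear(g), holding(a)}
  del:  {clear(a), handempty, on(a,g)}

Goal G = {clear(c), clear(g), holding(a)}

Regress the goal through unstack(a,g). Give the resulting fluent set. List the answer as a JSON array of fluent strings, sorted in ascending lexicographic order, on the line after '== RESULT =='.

Compute (G \ add) ∪ pre:
  G ∩ del = {}  (empty — regression defined)
  G \ add = {clear(c), clear(g), holding(a)} \ {clear(g), holding(a)} = {clear(c)}
  ∪ pre   = {clear(c)} ∪ {clear(a), handempty, on(a,g)}
          = {clear(a), clear(c), handempty, on(a,g)}

== RESULT ==
["clear(a)", "clear(c)", "handempty", "on(a,g)"]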